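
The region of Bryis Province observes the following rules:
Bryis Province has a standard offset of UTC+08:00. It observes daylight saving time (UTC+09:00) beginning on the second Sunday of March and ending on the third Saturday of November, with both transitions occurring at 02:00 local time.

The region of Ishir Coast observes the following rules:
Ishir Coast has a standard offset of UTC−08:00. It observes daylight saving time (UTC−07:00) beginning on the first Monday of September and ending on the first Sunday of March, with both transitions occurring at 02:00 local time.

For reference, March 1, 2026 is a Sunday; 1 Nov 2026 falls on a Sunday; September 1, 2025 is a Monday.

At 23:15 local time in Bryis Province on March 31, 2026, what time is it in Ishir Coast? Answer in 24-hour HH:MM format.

1 March 2026 is a Sunday, so the first Sunday is March 1 and the second is March 8.
1 November 2026 is a Sunday, so the first Saturday is November 7 and the third is November 21.
Daylight saving runs 8 March – 21 November; March 31, 2026 is inside that window, so Bryis Province is at UTC+09:00.
23:15 Bryis Province − 9h = 14:15 UTC.
1 September 2025 is a Monday, so the first Monday is September 1.
1 March 2026 is a Sunday, so the first Sunday is March 1.
At the standard offset (UTC−08:00), 14:15 UTC − 8h = 06:15 Ishir Coast standard time.
The standard-time date in Ishir Coast, March 31, 2026, is outside the daylight-saving period (1 September 2025 – 1 March 2026), so Ishir Coast is on standard time, UTC−08:00.
14:15 UTC − 8h = 06:15 Ishir Coast.

06:15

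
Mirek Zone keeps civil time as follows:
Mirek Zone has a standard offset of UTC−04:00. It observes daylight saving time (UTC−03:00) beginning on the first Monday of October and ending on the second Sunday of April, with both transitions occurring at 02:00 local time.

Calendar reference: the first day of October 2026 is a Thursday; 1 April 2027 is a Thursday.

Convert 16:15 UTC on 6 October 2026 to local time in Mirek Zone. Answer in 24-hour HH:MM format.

13:15

1 October 2026 is a Thursday, so the first Monday is October 5.
1 April 2027 is a Thursday, so the first Sunday is April 4 and the second is April 11.
At the standard offset (UTC−04:00), 16:15 UTC − 4h = 12:15 Mirek Zone standard time.
Daylight saving runs 5 October 2026 – 11 April 2027; the standard-time date in Mirek Zone, 6 October 2026, is inside that window, so Mirek Zone is at UTC−03:00.
16:15 UTC − 3h = 13:15 local.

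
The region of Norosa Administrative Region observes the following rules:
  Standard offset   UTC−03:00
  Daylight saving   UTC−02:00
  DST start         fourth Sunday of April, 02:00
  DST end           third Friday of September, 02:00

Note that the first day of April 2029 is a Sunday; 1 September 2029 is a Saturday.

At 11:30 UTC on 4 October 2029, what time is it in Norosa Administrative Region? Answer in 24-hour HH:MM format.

1 April 2029 is a Sunday, so the first Sunday is April 1 and the fourth is April 22.
1 September 2029 is a Saturday, so the first Friday is September 7 and the third is September 21.
At the standard offset (UTC−03:00), 11:30 UTC − 3h = 08:30 Norosa Administrative Region standard time.
The standard-time date in Norosa Administrative Region, 4 October 2029, does not fall between 22 April and 21 September, so daylight saving is not in effect and Norosa Administrative Region is at UTC−03:00.
11:30 UTC − 3h = 08:30 local.

08:30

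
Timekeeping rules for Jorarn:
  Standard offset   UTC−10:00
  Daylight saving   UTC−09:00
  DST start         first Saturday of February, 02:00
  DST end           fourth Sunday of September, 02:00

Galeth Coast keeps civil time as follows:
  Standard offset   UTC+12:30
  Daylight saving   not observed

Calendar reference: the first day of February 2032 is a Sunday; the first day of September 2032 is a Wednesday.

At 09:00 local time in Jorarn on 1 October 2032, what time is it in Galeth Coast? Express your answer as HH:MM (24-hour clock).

07:30

1 February 2032 is a Sunday, so the first Saturday is February 7.
1 September 2032 is a Wednesday, so the first Sunday is September 5 and the fourth is September 26.
1 October 2032 is outside the daylight-saving period (7 February – 26 September), so Jorarn is on standard time, UTC−10:00.
09:00 Jorarn + 10h = 19:00 UTC.
Galeth Coast has no daylight saving, so its offset is UTC+12:30 year-round.
19:00 UTC + 12h30m = 07:30 Galeth Coast (rolling into the next day, 2 October 2032).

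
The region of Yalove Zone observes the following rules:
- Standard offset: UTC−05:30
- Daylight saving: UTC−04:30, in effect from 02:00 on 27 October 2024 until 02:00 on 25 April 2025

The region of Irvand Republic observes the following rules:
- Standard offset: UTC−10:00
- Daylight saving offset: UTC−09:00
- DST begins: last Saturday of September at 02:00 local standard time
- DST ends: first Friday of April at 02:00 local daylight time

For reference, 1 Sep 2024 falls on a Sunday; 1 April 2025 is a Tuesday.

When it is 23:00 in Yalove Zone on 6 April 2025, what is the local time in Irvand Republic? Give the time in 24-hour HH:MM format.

17:30

Daylight saving runs 27 October 2024 – 25 April 2025; 6 April 2025 is inside that window, so Yalove Zone is at UTC−04:30.
23:00 Yalove Zone + 4h30m = 03:30 UTC (rolling into the next day, 7 April 2025).
1 September 2024 is a Sunday, so Saturdays fall on 7, 14, 21, 28; the last is September 28.
1 April 2025 is a Tuesday, so the first Friday is April 4.
At the standard offset (UTC−10:00), 03:30 UTC − 10h = 17:30 Irvand Republic standard time (rolling into the previous day, 6 April 2025).
The standard-time date in Irvand Republic, 6 April 2025, does not fall between 28 September 2024 and 4 April 2025, so daylight saving is not in effect and Irvand Republic is at UTC−10:00.
03:30 UTC − 10h = 17:30 Irvand Republic (rolling into the previous day, 6 April 2025).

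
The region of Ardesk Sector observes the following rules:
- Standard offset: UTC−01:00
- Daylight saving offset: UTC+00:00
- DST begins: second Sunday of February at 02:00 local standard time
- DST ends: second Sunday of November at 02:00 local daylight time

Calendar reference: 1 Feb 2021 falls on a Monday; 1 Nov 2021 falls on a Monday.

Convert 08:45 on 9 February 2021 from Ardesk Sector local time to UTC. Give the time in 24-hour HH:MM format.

09:45

1 February 2021 is a Monday, so the first Sunday is February 7 and the second is February 14.
1 November 2021 is a Monday, so the first Sunday is November 7 and the second is November 14.
Daylight saving runs 14 February – 14 November; 9 February 2021 is outside that window, so Ardesk Sector is on standard time at UTC−01:00.
08:45 local + 1h = 09:45 UTC.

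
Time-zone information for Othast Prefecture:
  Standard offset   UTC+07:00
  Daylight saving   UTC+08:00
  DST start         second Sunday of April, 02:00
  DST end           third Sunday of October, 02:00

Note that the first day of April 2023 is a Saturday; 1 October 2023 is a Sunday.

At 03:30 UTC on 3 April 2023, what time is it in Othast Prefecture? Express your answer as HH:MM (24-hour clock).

10:30

1 April 2023 is a Saturday, so the first Sunday is April 2 and the second is April 9.
1 October 2023 is a Sunday, so the first Sunday is October 1 and the third is October 15.
At the standard offset (UTC+07:00), 03:30 UTC + 7h = 10:30 Othast Prefecture standard time.
The standard-time date in Othast Prefecture, 3 April 2023, is outside the daylight-saving period (9 April – 15 October), so Othast Prefecture is on standard time, UTC+07:00.
03:30 UTC + 7h = 10:30 local.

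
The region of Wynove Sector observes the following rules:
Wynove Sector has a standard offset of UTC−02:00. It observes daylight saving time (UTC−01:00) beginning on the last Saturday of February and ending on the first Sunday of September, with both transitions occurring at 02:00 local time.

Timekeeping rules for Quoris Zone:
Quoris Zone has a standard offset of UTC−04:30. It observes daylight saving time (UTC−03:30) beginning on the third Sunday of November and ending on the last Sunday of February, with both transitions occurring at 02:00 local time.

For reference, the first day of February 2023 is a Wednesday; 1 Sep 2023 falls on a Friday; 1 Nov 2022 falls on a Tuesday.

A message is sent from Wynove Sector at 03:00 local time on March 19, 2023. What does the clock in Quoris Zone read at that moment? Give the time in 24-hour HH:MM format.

23:30

1 February 2023 is a Wednesday, so Saturdays fall on 4, 11, 18, 25; the last is February 25.
1 September 2023 is a Friday, so the first Sunday is September 3.
March 19, 2023 falls between 25 February and 3 September, so daylight saving is in effect and Wynove Sector is at UTC−01:00.
03:00 Wynove Sector + 1h = 04:00 UTC.
1 November 2022 is a Tuesday, so the first Sunday is November 6 and the third is November 20.
1 February 2023 is a Wednesday, so Sundays fall on 5, 12, 19, 26; the last is February 26.
At the standard offset (UTC−04:30), 04:00 UTC − 4h30m = 23:30 Quoris Zone standard time (rolling into the previous day, 18 March 2023).
The standard-time date in Quoris Zone, March 18, 2023, is outside the daylight-saving period (20 November 2022 – 26 February 2023), so Quoris Zone is on standard time, UTC−04:30.
04:00 UTC − 4h30m = 23:30 Quoris Zone (rolling into the previous day, 18 March 2023).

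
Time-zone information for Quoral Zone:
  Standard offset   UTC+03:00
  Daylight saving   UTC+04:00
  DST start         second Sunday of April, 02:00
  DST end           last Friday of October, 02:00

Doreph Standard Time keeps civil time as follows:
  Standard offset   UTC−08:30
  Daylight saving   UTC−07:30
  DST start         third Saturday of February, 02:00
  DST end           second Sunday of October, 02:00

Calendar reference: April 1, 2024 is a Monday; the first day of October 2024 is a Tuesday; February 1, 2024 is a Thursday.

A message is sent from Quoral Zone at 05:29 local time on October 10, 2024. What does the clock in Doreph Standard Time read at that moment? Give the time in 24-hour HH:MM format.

17:59

1 April 2024 is a Monday, so the first Sunday is April 7 and the second is April 14.
1 October 2024 is a Tuesday, so Fridays fall on 4, 11, 18, 25; the last is October 25.
Daylight saving runs 14 April – 25 October; October 10, 2024 is inside that window, so Quoral Zone is at UTC+04:00.
05:29 Quoral Zone − 4h = 01:29 UTC.
1 February 2024 is a Thursday, so the first Saturday is February 3 and the third is February 17.
1 October 2024 is a Tuesday, so the first Sunday is October 6 and the second is October 13.
At the standard offset (UTC−08:30), 01:29 UTC − 8h30m = 16:59 Doreph Standard Time standard time (rolling into the previous day, 9 October 2024).
Daylight saving runs 17 February – 13 October; the standard-time date in Doreph Standard Time, October 9, 2024, is inside that window, so Doreph Standard Time is at UTC−07:30.
01:29 UTC − 7h30m = 17:59 Doreph Standard Time (rolling into the previous day, 9 October 2024).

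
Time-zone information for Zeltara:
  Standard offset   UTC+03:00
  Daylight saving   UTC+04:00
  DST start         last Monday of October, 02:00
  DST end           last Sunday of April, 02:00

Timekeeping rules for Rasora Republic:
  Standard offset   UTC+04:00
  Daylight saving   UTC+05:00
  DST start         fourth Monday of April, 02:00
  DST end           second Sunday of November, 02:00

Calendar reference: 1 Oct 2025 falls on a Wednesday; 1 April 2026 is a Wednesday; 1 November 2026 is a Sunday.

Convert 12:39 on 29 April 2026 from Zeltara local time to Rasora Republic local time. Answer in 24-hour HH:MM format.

14:39

1 October 2025 is a Wednesday, so Mondays fall on 6, 13, 20, 27; the last is October 27.
1 April 2026 is a Wednesday, so Sundays fall on 5, 12, 19, 26; the last is April 26.
Daylight saving runs 27 October 2025 – 26 April 2026; 29 April 2026 is outside that window, so Zeltara is on standard time at UTC+03:00.
12:39 Zeltara − 3h = 09:39 UTC.
1 April 2026 is a Wednesday, so the first Monday is April 6 and the fourth is April 27.
1 November 2026 is a Sunday, so the first Sunday is November 1 and the second is November 8.
At the standard offset (UTC+04:00), 09:39 UTC + 4h = 13:39 Rasora Republic standard time.
The standard-time date in Rasora Republic, 29 April 2026, lies within the daylight-saving period (27 April – 8 November), so Rasora Republic is on daylight time, UTC+05:00.
09:39 UTC + 5h = 14:39 Rasora Republic.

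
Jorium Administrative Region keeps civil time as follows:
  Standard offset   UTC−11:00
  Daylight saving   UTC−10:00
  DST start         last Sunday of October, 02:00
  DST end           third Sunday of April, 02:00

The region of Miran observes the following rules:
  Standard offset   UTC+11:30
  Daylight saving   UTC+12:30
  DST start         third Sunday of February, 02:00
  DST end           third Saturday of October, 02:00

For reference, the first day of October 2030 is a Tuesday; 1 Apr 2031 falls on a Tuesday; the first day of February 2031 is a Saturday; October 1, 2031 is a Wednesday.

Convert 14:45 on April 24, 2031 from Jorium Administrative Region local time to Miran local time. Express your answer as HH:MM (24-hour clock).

14:15

1 October 2030 is a Tuesday, so Sundays fall on 6, 13, 20, 27; the last is October 27.
1 April 2031 is a Tuesday, so the first Sunday is April 6 and the third is April 20.
April 24, 2031 is outside the daylight-saving period (27 October 2030 – 20 April 2031), so Jorium Administrative Region is on standard time, UTC−11:00.
14:45 Jorium Administrative Region + 11h = 01:45 UTC (rolling into the next day, 25 April 2031).
1 February 2031 is a Saturday, so the first Sunday is February 2 and the third is February 16.
1 October 2031 is a Wednesday, so the first Saturday is October 4 and the third is October 18.
At the standard offset (UTC+11:30), 01:45 UTC + 11h30m = 13:15 Miran standard time.
The standard-time date in Miran, April 25, 2031, lies within the daylight-saving period (16 February – 18 October), so Miran is on daylight time, UTC+12:30.
01:45 UTC + 12h30m = 14:15 Miran.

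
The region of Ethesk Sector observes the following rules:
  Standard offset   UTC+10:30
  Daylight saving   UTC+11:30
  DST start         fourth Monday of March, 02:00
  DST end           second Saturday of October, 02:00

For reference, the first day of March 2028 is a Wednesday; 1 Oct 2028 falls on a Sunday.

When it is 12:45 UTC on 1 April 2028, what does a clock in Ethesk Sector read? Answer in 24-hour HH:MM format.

1 March 2028 is a Wednesday, so the first Monday is March 6 and the fourth is March 27.
1 October 2028 is a Sunday, so the first Saturday is October 7 and the second is October 14.
At the standard offset (UTC+10:30), 12:45 UTC + 10h30m = 23:15 Ethesk Sector standard time.
The standard-time date in Ethesk Sector, 1 April 2028, lies within the daylight-saving period (27 March – 14 October), so Ethesk Sector is on daylight time, UTC+11:30.
12:45 UTC + 11h30m = 00:15 local (rolling into the next day, 2 April 2028).

00:15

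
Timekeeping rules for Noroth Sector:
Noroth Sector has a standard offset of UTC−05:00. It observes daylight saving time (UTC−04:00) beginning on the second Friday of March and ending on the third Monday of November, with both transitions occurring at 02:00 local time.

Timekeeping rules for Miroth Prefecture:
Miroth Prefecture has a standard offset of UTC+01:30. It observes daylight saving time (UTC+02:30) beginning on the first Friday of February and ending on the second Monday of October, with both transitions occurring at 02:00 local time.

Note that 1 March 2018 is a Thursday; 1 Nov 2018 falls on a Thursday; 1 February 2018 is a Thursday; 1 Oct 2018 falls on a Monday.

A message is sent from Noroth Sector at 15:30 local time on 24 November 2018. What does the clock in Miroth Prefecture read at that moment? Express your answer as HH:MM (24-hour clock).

1 March 2018 is a Thursday, so the first Friday is March 2 and the second is March 9.
1 November 2018 is a Thursday, so the first Monday is November 5 and the third is November 19.
24 November 2018 does not fall between 9 March and 19 November, so daylight saving is not in effect and Noroth Sector is at UTC−05:00.
15:30 Noroth Sector + 5h = 20:30 UTC.
1 February 2018 is a Thursday, so the first Friday is February 2.
1 October 2018 is a Monday, so the first Monday is October 1 and the second is October 8.
At the standard offset (UTC+01:30), 20:30 UTC + 1h30m = 22:00 Miroth Prefecture standard time.
Daylight saving runs 2 February – 8 October; the standard-time date in Miroth Prefecture, 24 November 2018, is outside that window, so Miroth Prefecture is on standard time at UTC+01:30.
20:30 UTC + 1h30m = 22:00 Miroth Prefecture.

22:00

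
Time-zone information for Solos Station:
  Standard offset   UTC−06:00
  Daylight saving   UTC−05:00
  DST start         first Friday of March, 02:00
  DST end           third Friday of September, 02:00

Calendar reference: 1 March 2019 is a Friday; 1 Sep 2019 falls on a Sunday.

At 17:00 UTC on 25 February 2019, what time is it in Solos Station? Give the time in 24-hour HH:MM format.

11:00

1 March 2019 is a Friday, so the first Friday is March 1.
1 September 2019 is a Sunday, so the first Friday is September 6 and the third is September 20.
At the standard offset (UTC−06:00), 17:00 UTC − 6h = 11:00 Solos Station standard time.
Daylight saving runs 1 March – 20 September; the standard-time date in Solos Station, 25 February 2019, is outside that window, so Solos Station is on standard time at UTC−06:00.
17:00 UTC − 6h = 11:00 local.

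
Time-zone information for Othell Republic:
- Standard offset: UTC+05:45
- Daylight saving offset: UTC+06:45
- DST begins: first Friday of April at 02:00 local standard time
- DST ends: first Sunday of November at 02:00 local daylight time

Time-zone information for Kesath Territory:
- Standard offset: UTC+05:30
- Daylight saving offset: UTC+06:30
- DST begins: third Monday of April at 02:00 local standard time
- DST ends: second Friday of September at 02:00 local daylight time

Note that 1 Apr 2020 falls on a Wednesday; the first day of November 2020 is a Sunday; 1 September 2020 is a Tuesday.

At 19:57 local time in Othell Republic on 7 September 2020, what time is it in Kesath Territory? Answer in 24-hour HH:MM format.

19:42

1 April 2020 is a Wednesday, so the first Friday is April 3.
1 November 2020 is a Sunday, so the first Sunday is November 1.
7 September 2020 lies within the daylight-saving period (3 April – 1 November), so Othell Republic is on daylight time, UTC+06:45.
19:57 Othell Republic − 6h45m = 13:12 UTC.
1 April 2020 is a Wednesday, so the first Monday is April 6 and the third is April 20.
1 September 2020 is a Tuesday, so the first Friday is September 4 and the second is September 11.
At the standard offset (UTC+05:30), 13:12 UTC + 5h30m = 18:42 Kesath Territory standard time.
Daylight saving runs 20 April – 11 September; the standard-time date in Kesath Territory, 7 September 2020, is inside that window, so Kesath Territory is at UTC+06:30.
13:12 UTC + 6h30m = 19:42 Kesath Territory.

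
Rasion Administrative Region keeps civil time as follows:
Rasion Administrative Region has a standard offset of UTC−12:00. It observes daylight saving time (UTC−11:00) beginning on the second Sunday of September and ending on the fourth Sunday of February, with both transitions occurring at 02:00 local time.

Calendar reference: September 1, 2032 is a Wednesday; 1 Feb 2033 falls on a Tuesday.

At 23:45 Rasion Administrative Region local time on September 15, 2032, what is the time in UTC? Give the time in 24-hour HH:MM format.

10:45

1 September 2032 is a Wednesday, so the first Sunday is September 5 and the second is September 12.
1 February 2033 is a Tuesday, so the first Sunday is February 6 and the fourth is February 27.
September 15, 2032 lies within the daylight-saving period (12 September 2032 – 27 February 2033), so Rasion Administrative Region is on daylight time, UTC−11:00.
23:45 local + 11h = 10:45 UTC (rolling into the next day, 16 September 2032).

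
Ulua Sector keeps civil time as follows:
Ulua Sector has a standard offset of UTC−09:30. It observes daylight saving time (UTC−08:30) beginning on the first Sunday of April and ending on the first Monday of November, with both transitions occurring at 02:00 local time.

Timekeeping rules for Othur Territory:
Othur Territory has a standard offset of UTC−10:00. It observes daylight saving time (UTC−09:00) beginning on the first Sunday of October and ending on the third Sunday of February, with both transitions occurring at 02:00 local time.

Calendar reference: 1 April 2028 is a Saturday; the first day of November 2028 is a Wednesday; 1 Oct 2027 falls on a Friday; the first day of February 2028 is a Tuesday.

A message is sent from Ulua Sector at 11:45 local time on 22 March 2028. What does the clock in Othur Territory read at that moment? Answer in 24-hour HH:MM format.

1 April 2028 is a Saturday, so the first Sunday is April 2.
1 November 2028 is a Wednesday, so the first Monday is November 6.
Daylight saving runs 2 April – 6 November; 22 March 2028 is outside that window, so Ulua Sector is on standard time at UTC−09:30.
11:45 Ulua Sector + 9h30m = 21:15 UTC.
1 October 2027 is a Friday, so the first Sunday is October 3.
1 February 2028 is a Tuesday, so the first Sunday is February 6 and the third is February 20.
At the standard offset (UTC−10:00), 21:15 UTC − 10h = 11:15 Othur Territory standard time.
Daylight saving runs 3 October 2027 – 20 February 2028; the standard-time date in Othur Territory, 22 March 2028, is outside that window, so Othur Territory is on standard time at UTC−10:00.
21:15 UTC − 10h = 11:15 Othur Territory.

11:15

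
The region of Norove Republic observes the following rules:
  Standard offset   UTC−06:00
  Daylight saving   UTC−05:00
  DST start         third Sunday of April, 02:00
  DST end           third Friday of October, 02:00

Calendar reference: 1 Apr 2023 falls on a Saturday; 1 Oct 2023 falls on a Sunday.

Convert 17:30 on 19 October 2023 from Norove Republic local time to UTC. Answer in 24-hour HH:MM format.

1 April 2023 is a Saturday, so the first Sunday is April 2 and the third is April 16.
1 October 2023 is a Sunday, so the first Friday is October 6 and the third is October 20.
19 October 2023 lies within the daylight-saving period (16 April – 20 October), so Norove Republic is on daylight time, UTC−05:00.
17:30 local + 5h = 22:30 UTC.

22:30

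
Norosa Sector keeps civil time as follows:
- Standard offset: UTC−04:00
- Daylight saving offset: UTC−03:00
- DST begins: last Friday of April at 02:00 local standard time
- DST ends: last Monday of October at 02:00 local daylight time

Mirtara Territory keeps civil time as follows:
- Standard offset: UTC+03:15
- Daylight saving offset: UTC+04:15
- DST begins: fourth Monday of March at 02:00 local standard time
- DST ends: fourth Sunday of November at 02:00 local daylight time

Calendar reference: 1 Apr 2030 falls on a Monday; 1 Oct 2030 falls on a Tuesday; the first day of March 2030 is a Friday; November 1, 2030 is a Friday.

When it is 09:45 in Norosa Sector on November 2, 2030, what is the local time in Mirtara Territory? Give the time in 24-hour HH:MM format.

18:00

1 April 2030 is a Monday, so Fridays fall on 5, 12, 19, 26; the last is April 26.
1 October 2030 is a Tuesday, so Mondays fall on 7, 14, 21, 28; the last is October 28.
November 2, 2030 does not fall between 26 April and 28 October, so daylight saving is not in effect and Norosa Sector is at UTC−04:00.
09:45 Norosa Sector + 4h = 13:45 UTC.
1 March 2030 is a Friday, so the first Monday is March 4 and the fourth is March 25.
1 November 2030 is a Friday, so the first Sunday is November 3 and the fourth is November 24.
At the standard offset (UTC+03:15), 13:45 UTC + 3h15m = 17:00 Mirtara Territory standard time.
Daylight saving runs 25 March – 24 November; the standard-time date in Mirtara Territory, November 2, 2030, is inside that window, so Mirtara Territory is at UTC+04:15.
13:45 UTC + 4h15m = 18:00 Mirtara Territory.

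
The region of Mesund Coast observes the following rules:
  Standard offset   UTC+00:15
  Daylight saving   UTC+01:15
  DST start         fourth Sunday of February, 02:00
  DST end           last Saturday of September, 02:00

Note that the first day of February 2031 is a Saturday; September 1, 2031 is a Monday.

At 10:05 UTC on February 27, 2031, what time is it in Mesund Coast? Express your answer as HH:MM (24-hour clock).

11:20

1 February 2031 is a Saturday, so the first Sunday is February 2 and the fourth is February 23.
1 September 2031 is a Monday, so Saturdays fall on 6, 13, 20, 27; the last is September 27.
At the standard offset (UTC+00:15), 10:05 UTC + 0h15m = 10:20 Mesund Coast standard time.
The standard-time date in Mesund Coast, February 27, 2031, falls between 23 February and 27 September, so daylight saving is in effect and Mesund Coast is at UTC+01:15.
10:05 UTC + 1h15m = 11:20 local.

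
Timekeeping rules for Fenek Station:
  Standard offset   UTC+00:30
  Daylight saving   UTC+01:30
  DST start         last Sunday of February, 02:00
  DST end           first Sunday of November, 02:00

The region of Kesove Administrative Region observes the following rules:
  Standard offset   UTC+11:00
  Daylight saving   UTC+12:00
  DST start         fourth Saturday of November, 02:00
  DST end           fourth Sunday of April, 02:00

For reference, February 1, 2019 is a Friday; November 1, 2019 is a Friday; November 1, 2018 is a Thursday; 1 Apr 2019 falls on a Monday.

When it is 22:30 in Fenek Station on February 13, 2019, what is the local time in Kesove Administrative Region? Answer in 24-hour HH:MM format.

1 February 2019 is a Friday, so Sundays fall on 3, 10, 17, 24; the last is February 24.
1 November 2019 is a Friday, so the first Sunday is November 3.
February 13, 2019 does not fall between 24 February and 3 November, so daylight saving is not in effect and Fenek Station is at UTC+00:30.
22:30 Fenek Station − 0h30m = 22:00 UTC.
1 November 2018 is a Thursday, so the first Saturday is November 3 and the fourth is November 24.
1 April 2019 is a Monday, so the first Sunday is April 7 and the fourth is April 28.
At the standard offset (UTC+11:00), 22:00 UTC + 11h = 09:00 Kesove Administrative Region standard time (rolling into the next day, 14 February 2019).
The standard-time date in Kesove Administrative Region, February 14, 2019, falls between 24 November 2018 and 28 April 2019, so daylight saving is in effect and Kesove Administrative Region is at UTC+12:00.
22:00 UTC + 12h = 10:00 Kesove Administrative Region (rolling into the next day, 14 February 2019).

10:00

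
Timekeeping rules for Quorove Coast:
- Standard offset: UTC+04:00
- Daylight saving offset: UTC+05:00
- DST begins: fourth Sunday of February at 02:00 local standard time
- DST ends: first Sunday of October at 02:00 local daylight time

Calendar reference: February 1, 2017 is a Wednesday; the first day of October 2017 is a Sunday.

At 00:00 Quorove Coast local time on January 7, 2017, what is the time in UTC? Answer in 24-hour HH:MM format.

20:00

1 February 2017 is a Wednesday, so the first Sunday is February 5 and the fourth is February 26.
1 October 2017 is a Sunday, so the first Sunday is October 1.
January 7, 2017 is outside the daylight-saving period (26 February – 1 October), so Quorove Coast is on standard time, UTC+04:00.
00:00 local − 4h = 20:00 UTC (rolling into the previous day, 6 January 2017).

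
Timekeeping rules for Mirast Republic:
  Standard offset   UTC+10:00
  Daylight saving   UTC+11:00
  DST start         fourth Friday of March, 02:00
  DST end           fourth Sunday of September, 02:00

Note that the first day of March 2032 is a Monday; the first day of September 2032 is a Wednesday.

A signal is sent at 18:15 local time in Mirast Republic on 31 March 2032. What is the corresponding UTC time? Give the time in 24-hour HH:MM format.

1 March 2032 is a Monday, so the first Friday is March 5 and the fourth is March 26.
1 September 2032 is a Wednesday, so the first Sunday is September 5 and the fourth is September 26.
Daylight saving runs 26 March – 26 September; 31 March 2032 is inside that window, so Mirast Republic is at UTC+11:00.
18:15 local − 11h = 07:15 UTC.

07:15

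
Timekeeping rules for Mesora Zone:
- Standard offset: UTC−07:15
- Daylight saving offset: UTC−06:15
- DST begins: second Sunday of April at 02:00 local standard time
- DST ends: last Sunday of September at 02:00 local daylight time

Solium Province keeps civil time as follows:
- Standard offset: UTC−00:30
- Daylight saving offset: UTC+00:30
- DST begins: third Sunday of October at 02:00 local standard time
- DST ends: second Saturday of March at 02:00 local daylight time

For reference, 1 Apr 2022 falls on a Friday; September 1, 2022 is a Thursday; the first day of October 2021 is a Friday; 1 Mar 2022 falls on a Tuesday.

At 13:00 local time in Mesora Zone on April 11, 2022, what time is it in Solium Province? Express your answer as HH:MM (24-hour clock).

18:45

1 April 2022 is a Friday, so the first Sunday is April 3 and the second is April 10.
1 September 2022 is a Thursday, so Sundays fall on 4, 11, 18, 25; the last is September 25.
April 11, 2022 falls between 10 April and 25 September, so daylight saving is in effect and Mesora Zone is at UTC−06:15.
13:00 Mesora Zone + 6h15m = 19:15 UTC.
1 October 2021 is a Friday, so the first Sunday is October 3 and the third is October 17.
1 March 2022 is a Tuesday, so the first Saturday is March 5 and the second is March 12.
At the standard offset (UTC−00:30), 19:15 UTC − 0h30m = 18:45 Solium Province standard time.
Daylight saving runs 17 October 2021 – 12 March 2022; the standard-time date in Solium Province, April 11, 2022, is outside that window, so Solium Province is on standard time at UTC−00:30.
19:15 UTC − 0h30m = 18:45 Solium Province.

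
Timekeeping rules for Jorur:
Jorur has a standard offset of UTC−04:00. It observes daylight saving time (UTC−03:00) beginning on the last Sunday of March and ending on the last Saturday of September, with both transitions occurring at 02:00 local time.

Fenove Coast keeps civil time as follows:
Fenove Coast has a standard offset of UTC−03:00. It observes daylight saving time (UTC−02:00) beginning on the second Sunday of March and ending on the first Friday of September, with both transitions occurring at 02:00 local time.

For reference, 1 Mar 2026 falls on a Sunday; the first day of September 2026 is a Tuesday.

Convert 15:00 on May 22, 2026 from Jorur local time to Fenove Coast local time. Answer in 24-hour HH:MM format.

1 March 2026 is a Sunday, so Sundays fall on 1, 8, 15, 22, 29; the last is March 29.
1 September 2026 is a Tuesday, so Saturdays fall on 5, 12, 19, 26; the last is September 26.
May 22, 2026 lies within the daylight-saving period (29 March – 26 September), so Jorur is on daylight time, UTC−03:00.
15:00 Jorur + 3h = 18:00 UTC.
1 March 2026 is a Sunday, so the first Sunday is March 1 and the second is March 8.
1 September 2026 is a Tuesday, so the first Friday is September 4.
At the standard offset (UTC−03:00), 18:00 UTC − 3h = 15:00 Fenove Coast standard time.
Daylight saving runs 8 March – 4 September; the standard-time date in Fenove Coast, May 22, 2026, is inside that window, so Fenove Coast is at UTC−02:00.
18:00 UTC − 2h = 16:00 Fenove Coast.

16:00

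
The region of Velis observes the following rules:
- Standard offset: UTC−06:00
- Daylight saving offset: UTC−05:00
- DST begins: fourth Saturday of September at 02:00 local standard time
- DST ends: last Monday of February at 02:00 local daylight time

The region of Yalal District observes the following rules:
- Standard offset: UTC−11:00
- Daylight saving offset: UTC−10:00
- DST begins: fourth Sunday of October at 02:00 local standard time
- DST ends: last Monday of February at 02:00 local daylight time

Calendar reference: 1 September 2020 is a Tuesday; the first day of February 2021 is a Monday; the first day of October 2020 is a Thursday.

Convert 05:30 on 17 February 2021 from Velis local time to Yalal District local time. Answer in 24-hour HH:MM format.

1 September 2020 is a Tuesday, so the first Saturday is September 5 and the fourth is September 26.
1 February 2021 is a Monday, so Mondays fall on 1, 8, 15, 22; the last is February 22.
17 February 2021 lies within the daylight-saving period (26 September 2020 – 22 February 2021), so Velis is on daylight time, UTC−05:00.
05:30 Velis + 5h = 10:30 UTC.
1 October 2020 is a Thursday, so the first Sunday is October 4 and the fourth is October 25.
1 February 2021 is a Monday, so Mondays fall on 1, 8, 15, 22; the last is February 22.
At the standard offset (UTC−11:00), 10:30 UTC − 11h = 23:30 Yalal District standard time (rolling into the previous day, 16 February 2021).
Daylight saving runs 25 October 2020 – 22 February 2021; the standard-time date in Yalal District, 16 February 2021, is inside that window, so Yalal District is at UTC−10:00.
10:30 UTC − 10h = 00:30 Yalal District.

00:30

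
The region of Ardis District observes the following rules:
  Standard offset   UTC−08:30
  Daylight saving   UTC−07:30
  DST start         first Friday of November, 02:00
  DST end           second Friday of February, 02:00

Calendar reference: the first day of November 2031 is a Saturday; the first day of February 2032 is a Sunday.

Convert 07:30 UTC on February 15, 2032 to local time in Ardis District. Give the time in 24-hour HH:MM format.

1 November 2031 is a Saturday, so the first Friday is November 7.
1 February 2032 is a Sunday, so the first Friday is February 6 and the second is February 13.
At the standard offset (UTC−08:30), 07:30 UTC − 8h30m = 23:00 Ardis District standard time (rolling into the previous day, 14 February 2032).
Daylight saving runs 7 November 2031 – 13 February 2032; the standard-time date in Ardis District, February 14, 2032, is outside that window, so Ardis District is on standard time at UTC−08:30.
07:30 UTC − 8h30m = 23:00 local (rolling into the previous day, 14 February 2032).

23:00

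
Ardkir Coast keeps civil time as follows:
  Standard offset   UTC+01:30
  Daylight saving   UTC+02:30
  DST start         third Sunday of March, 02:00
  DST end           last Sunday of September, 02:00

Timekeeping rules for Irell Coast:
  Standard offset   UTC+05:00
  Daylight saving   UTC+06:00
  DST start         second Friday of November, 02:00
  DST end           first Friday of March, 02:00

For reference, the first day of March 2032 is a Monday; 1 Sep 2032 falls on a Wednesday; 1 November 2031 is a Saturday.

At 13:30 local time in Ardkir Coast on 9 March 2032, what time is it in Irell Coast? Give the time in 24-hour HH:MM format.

17:00

1 March 2032 is a Monday, so the first Sunday is March 7 and the third is March 21.
1 September 2032 is a Wednesday, so Sundays fall on 5, 12, 19, 26; the last is September 26.
Daylight saving runs 21 March – 26 September; 9 March 2032 is outside that window, so Ardkir Coast is on standard time at UTC+01:30.
13:30 Ardkir Coast − 1h30m = 12:00 UTC.
1 November 2031 is a Saturday, so the first Friday is November 7 and the second is November 14.
1 March 2032 is a Monday, so the first Friday is March 5.
At the standard offset (UTC+05:00), 12:00 UTC + 5h = 17:00 Irell Coast standard time.
The standard-time date in Irell Coast, 9 March 2032, does not fall between 14 November 2031 and 5 March 2032, so daylight saving is not in effect and Irell Coast is at UTC+05:00.
12:00 UTC + 5h = 17:00 Irell Coast.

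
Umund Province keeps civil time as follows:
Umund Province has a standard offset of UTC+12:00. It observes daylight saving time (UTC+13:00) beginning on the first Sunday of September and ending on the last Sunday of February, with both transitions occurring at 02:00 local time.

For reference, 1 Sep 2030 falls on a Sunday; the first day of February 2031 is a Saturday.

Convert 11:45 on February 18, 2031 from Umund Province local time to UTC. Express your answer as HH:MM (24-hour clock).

22:45

1 September 2030 is a Sunday, so the first Sunday is September 1.
1 February 2031 is a Saturday, so Sundays fall on 2, 9, 16, 23; the last is February 23.
February 18, 2031 falls between 1 September 2030 and 23 February 2031, so daylight saving is in effect and Umund Province is at UTC+13:00.
11:45 local − 13h = 22:45 UTC (rolling into the previous day, 17 February 2031).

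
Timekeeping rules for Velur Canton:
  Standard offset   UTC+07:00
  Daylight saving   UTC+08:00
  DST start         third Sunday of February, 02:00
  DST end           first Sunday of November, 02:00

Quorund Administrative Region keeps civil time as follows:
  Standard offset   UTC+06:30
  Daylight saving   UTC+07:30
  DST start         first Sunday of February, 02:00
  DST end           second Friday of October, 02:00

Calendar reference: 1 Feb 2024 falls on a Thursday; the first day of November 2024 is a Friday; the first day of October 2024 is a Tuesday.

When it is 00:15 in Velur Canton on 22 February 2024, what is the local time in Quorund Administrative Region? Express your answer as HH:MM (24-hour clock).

23:45

1 February 2024 is a Thursday, so the first Sunday is February 4 and the third is February 18.
1 November 2024 is a Friday, so the first Sunday is November 3.
22 February 2024 lies within the daylight-saving period (18 February – 3 November), so Velur Canton is on daylight time, UTC+08:00.
00:15 Velur Canton − 8h = 16:15 UTC (rolling into the previous day, 21 February 2024).
1 February 2024 is a Thursday, so the first Sunday is February 4.
1 October 2024 is a Tuesday, so the first Friday is October 4 and the second is October 11.
At the standard offset (UTC+06:30), 16:15 UTC + 6h30m = 22:45 Quorund Administrative Region standard time.
The standard-time date in Quorund Administrative Region, 21 February 2024, falls between 4 February and 11 October, so daylight saving is in effect and Quorund Administrative Region is at UTC+07:30.
16:15 UTC + 7h30m = 23:45 Quorund Administrative Region.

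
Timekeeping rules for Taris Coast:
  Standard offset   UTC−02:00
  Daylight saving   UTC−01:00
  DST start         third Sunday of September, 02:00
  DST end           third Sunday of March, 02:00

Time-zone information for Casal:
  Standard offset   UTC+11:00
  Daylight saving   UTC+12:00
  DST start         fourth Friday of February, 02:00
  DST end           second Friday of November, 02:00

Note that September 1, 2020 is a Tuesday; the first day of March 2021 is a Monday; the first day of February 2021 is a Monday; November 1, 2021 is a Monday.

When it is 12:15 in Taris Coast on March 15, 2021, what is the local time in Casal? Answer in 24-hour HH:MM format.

1 September 2020 is a Tuesday, so the first Sunday is September 6 and the third is September 20.
1 March 2021 is a Monday, so the first Sunday is March 7 and the third is March 21.
March 15, 2021 lies within the daylight-saving period (20 September 2020 – 21 March 2021), so Taris Coast is on daylight time, UTC−01:00.
12:15 Taris Coast + 1h = 13:15 UTC.
1 February 2021 is a Monday, so the first Friday is February 5 and the fourth is February 26.
1 November 2021 is a Monday, so the first Friday is November 5 and the second is November 12.
At the standard offset (UTC+11:00), 13:15 UTC + 11h = 00:15 Casal standard time (rolling into the next day, 16 March 2021).
Daylight saving runs 26 February – 12 November; the standard-time date in Casal, March 16, 2021, is inside that window, so Casal is at UTC+12:00.
13:15 UTC + 12h = 01:15 Casal (rolling into the next day, 16 March 2021).

01:15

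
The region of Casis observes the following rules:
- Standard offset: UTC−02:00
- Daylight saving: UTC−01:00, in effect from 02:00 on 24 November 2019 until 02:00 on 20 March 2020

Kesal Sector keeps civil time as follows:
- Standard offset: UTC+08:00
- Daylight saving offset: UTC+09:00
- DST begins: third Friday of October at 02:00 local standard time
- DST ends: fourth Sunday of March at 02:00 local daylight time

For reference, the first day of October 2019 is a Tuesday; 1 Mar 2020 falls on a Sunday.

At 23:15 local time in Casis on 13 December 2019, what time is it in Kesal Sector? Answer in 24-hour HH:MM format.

13 December 2019 lies within the daylight-saving period (24 November 2019 – 20 March 2020), so Casis is on daylight time, UTC−01:00.
23:15 Casis + 1h = 00:15 UTC (rolling into the next day, 14 December 2019).
1 October 2019 is a Tuesday, so the first Friday is October 4 and the third is October 18.
1 March 2020 is a Sunday, so the first Sunday is March 1 and the fourth is March 22.
At the standard offset (UTC+08:00), 00:15 UTC + 8h = 08:15 Kesal Sector standard time.
Daylight saving runs 18 October 2019 – 22 March 2020; the standard-time date in Kesal Sector, 14 December 2019, is inside that window, so Kesal Sector is at UTC+09:00.
00:15 UTC + 9h = 09:15 Kesal Sector.

09:15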